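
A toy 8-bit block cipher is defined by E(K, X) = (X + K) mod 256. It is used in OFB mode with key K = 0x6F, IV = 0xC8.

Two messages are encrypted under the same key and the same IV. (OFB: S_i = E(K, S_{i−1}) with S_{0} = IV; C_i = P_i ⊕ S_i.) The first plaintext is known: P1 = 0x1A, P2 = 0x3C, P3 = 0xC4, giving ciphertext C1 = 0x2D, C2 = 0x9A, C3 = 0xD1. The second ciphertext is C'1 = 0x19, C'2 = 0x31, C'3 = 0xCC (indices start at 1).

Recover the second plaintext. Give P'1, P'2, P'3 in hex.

P'1 = 0x2E, P'2 = 0x97, P'3 = 0xD9

In OFB with a reused IV, both messages share the same keystream S_i, so C_i ⊕ C'_i = P_i ⊕ P'_i and thus P'_i = P_i ⊕ C_i ⊕ C'_i.
P'1: 0x1A ⊕ 0x2D ⊕ 0x19 = 0x2E.
P'2: 0x3C ⊕ 0x9A ⊕ 0x31 = 0x97.
P'3: 0xC4 ⊕ 0xD1 ⊕ 0xCC = 0xD9.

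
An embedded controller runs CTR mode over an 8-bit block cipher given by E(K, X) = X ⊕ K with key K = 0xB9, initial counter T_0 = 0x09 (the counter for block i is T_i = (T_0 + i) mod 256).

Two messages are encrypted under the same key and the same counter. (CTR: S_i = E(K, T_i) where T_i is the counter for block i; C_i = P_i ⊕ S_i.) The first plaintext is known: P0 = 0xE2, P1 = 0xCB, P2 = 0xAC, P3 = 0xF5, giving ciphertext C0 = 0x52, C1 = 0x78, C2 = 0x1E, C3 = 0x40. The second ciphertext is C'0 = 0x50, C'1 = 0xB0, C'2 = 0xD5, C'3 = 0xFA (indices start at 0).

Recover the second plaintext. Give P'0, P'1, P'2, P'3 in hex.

P'0 = 0xE0, P'1 = 0x03, P'2 = 0x67, P'3 = 0x4F

In CTR with a reused counter, both messages share the same keystream S_i, so C_i ⊕ C'_i = P_i ⊕ P'_i and thus P'_i = P_i ⊕ C_i ⊕ C'_i.
P'0: 0xE2 ⊕ 0x52 ⊕ 0x50 = 0xE0.
P'1: 0xCB ⊕ 0x78 ⊕ 0xB0 = 0x03.
P'2: 0xAC ⊕ 0x1E ⊕ 0xD5 = 0x67.
P'3: 0xF5 ⊕ 0x40 ⊕ 0xFA = 0x4F.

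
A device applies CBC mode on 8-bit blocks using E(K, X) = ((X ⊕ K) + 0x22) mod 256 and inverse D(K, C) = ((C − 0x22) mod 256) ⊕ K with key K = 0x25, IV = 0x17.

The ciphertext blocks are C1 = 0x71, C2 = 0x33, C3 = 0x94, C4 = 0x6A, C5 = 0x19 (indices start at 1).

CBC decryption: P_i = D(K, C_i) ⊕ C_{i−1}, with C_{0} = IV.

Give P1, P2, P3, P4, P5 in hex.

P1: D(K, 0x71) = 0x6A; 0x6A ⊕ 0x17 = 0x7D.
P2: D(K, 0x33) = 0x34; 0x34 ⊕ 0x71 = 0x45.
P3: D(K, 0x94) = 0x57; 0x57 ⊕ 0x33 = 0x64.
P4: D(K, 0x6A) = 0x6D; 0x6D ⊕ 0x94 = 0xF9.
P5: D(K, 0x19) = 0xD2; 0xD2 ⊕ 0x6A = 0xB8.

P1 = 0x7D, P2 = 0x45, P3 = 0x64, P4 = 0xF9, P5 = 0xB8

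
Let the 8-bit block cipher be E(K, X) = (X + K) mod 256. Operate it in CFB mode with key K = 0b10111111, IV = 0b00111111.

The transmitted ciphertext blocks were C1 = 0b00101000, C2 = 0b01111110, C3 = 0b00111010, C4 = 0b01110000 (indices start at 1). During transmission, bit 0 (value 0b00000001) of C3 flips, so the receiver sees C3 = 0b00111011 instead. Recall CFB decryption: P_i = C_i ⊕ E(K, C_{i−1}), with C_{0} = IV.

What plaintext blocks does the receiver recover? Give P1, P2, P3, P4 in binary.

Only C3 changed, to 0b00111011. In CFB, a change in C_i flips the same bit in P_i and garbles P_{i+1}. Decrypting the received ciphertext:
P1: E(K, 0b00111111) = 0b11111110; 0b00101000 ⊕ 0b11111110 = 0b11010110.
P2: E(K, 0b00101000) = 0b11100111; 0b01111110 ⊕ 0b11100111 = 0b10011001.
P3: E(K, 0b01111110) = 0b00111101; 0b00111011 ⊕ 0b00111101 = 0b00000110.
P4: E(K, 0b00111011) = 0b11111010; 0b01110000 ⊕ 0b11111010 = 0b10001010.
Blocks that differ from the original plaintext: P3, P4.

P1 = 0b11010110, P2 = 0b10011001, P3 = 0b00000110, P4 = 0b10001010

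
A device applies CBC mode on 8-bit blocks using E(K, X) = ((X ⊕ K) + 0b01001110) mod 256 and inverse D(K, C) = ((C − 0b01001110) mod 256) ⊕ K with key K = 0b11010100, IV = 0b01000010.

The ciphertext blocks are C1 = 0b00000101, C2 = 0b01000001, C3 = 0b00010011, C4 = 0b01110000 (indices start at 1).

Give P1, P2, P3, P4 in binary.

P1 = 0b00100001, P2 = 0b00100010, P3 = 0b01010000, P4 = 0b11100101

CBC decryption: P_i = D(K, C_i) ⊕ C_{i−1}, with C_{0} = IV.
P1: D(K, 0b00000101) = 0b01100011; 0b01100011 ⊕ 0b01000010 = 0b00100001.
P2: D(K, 0b01000001) = 0b00100111; 0b00100111 ⊕ 0b00000101 = 0b00100010.
P3: D(K, 0b00010011) = 0b00010001; 0b00010001 ⊕ 0b01000001 = 0b01010000.
P4: D(K, 0b01110000) = 0b11110110; 0b11110110 ⊕ 0b00010011 = 0b11100101.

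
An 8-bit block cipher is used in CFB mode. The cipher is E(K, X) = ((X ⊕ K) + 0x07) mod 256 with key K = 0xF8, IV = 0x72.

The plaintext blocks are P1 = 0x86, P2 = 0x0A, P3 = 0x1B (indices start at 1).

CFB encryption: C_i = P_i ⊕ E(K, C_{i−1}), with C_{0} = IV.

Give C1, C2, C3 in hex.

C1: E(K, 0x72) = 0x91; 0x86 ⊕ 0x91 = 0x17.
C2: E(K, 0x17) = 0xF6; 0x0A ⊕ 0xF6 = 0xFC.
C3: E(K, 0xFC) = 0x0B; 0x1B ⊕ 0x0B = 0x10.

C1 = 0x17, C2 = 0xFC, C3 = 0x10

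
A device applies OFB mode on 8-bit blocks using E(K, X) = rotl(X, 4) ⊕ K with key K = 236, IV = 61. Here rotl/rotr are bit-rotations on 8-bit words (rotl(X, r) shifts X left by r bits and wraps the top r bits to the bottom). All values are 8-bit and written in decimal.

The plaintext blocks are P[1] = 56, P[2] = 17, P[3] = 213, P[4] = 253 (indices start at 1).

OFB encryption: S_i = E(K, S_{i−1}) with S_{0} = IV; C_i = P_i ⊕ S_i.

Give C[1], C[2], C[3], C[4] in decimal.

C[1] = 7, C[2] = 14, C[3] = 200, C[4] = 192

C[1]: S = E(K, 61) = 63; 56 ⊕ 63 = 7.
C[2]: S = E(K, 63) = 31; 17 ⊕ 31 = 14.
C[3]: S = E(K, 31) = 29; 213 ⊕ 29 = 200.
C[4]: S = E(K, 29) = 61; 253 ⊕ 61 = 192.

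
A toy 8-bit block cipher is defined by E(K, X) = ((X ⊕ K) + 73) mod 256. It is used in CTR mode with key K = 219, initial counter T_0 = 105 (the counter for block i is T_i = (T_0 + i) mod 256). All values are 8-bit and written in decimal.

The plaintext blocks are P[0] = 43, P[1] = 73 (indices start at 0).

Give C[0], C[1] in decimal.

C[0] = 208, C[1] = 179

CTR encryption: S_i = E(K, T_i) where T_i is the counter for block i; C_i = P_i ⊕ S_i.
C[0]: T = 105, S = E(K, T) = 251; 43 ⊕ 251 = 208.
C[1]: T = 106, S = E(K, T) = 250; 73 ⊕ 250 = 179.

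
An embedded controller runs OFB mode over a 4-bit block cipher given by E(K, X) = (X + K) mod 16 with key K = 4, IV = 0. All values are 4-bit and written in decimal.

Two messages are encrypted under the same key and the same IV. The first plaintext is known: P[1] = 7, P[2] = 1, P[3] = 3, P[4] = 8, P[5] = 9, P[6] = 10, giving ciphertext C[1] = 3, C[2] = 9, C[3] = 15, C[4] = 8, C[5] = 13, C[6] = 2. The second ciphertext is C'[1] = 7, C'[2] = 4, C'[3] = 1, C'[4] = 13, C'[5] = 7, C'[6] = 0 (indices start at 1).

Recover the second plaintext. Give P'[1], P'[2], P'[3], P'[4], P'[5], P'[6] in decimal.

P'[1] = 3, P'[2] = 12, P'[3] = 13, P'[4] = 13, P'[5] = 3, P'[6] = 8

In OFB with a reused IV, both messages share the same keystream S_i, so C_i ⊕ C'_i = P_i ⊕ P'_i and thus P'_i = P_i ⊕ C_i ⊕ C'_i.
P'[1]: 7 ⊕ 3 ⊕ 7 = 3.
P'[2]: 1 ⊕ 9 ⊕ 4 = 12.
P'[3]: 3 ⊕ 15 ⊕ 1 = 13.
P'[4]: 8 ⊕ 8 ⊕ 13 = 13.
P'[5]: 9 ⊕ 13 ⊕ 7 = 3.
P'[6]: 10 ⊕ 2 ⊕ 0 = 8.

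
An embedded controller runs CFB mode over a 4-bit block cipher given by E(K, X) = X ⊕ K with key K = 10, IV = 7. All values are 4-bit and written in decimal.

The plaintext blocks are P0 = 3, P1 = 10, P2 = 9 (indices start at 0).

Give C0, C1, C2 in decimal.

C0 = 14, C1 = 14, C2 = 13

CFB encryption: C_i = P_i ⊕ E(K, C_{i−1}), with C_{−1} = IV.
C0: E(K, 7) = 13; 3 ⊕ 13 = 14.
C1: E(K, 14) = 4; 10 ⊕ 4 = 14.
C2: E(K, 14) = 4; 9 ⊕ 4 = 13.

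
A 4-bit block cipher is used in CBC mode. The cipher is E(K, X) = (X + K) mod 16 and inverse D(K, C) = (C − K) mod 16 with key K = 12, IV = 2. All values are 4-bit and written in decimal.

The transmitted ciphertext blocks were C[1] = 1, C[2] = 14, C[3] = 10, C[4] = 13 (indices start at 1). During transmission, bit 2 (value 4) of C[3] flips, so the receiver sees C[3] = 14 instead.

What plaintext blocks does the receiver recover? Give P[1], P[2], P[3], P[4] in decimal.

CBC decryption: P_i = D(K, C_i) ⊕ C_{i−1}, with C_{0} = IV.
Only C[3] changed, to 14. In CBC, a change in C_i garbles P_i and flips the same bit in P_{i+1}. Decrypting the received ciphertext:
P[1]: D(K, 1) = 5; 5 ⊕ 2 = 7.
P[2]: D(K, 14) = 2; 2 ⊕ 1 = 3.
P[3]: D(K, 14) = 2; 2 ⊕ 14 = 12.
P[4]: D(K, 13) = 1; 1 ⊕ 14 = 15.
Blocks that differ from the original plaintext: P[3], P[4].

P[1] = 7, P[2] = 3, P[3] = 12, P[4] = 15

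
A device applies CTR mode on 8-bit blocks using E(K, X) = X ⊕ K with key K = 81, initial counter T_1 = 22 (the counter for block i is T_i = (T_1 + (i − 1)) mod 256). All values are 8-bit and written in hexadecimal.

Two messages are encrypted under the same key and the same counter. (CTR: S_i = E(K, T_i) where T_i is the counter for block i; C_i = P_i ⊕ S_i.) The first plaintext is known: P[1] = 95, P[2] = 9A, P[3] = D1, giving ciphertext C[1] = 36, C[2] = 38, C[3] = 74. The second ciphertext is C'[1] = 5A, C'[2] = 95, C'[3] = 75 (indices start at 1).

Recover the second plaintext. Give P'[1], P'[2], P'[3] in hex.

P'[1] = F9, P'[2] = 37, P'[3] = D0

In CTR with a reused counter, both messages share the same keystream S_i, so C_i ⊕ C'_i = P_i ⊕ P'_i and thus P'_i = P_i ⊕ C_i ⊕ C'_i.
P'[1]: 95 ⊕ 36 ⊕ 5A = F9.
P'[2]: 9A ⊕ 38 ⊕ 95 = 37.
P'[3]: D1 ⊕ 74 ⊕ 75 = D0.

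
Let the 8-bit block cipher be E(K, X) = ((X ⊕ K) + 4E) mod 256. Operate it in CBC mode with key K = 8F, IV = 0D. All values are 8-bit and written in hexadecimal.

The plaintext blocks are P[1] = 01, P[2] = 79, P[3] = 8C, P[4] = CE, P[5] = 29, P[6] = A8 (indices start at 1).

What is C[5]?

C[5] = C3

CBC encryption: C_i = E(K, P_i ⊕ C_{i−1}), with C_{0} = IV.
C[1]: P[1] ⊕ 0D = 0C; E(K, 0C) = D1.
C[2]: P[2] ⊕ D1 = A8; E(K, A8) = 75.
C[3]: P[3] ⊕ 75 = F9; E(K, F9) = C4.
C[4]: P[4] ⊕ C4 = 0A; E(K, 0A) = D3.
C[5]: P[5] ⊕ D3 = FA; E(K, FA) = C3.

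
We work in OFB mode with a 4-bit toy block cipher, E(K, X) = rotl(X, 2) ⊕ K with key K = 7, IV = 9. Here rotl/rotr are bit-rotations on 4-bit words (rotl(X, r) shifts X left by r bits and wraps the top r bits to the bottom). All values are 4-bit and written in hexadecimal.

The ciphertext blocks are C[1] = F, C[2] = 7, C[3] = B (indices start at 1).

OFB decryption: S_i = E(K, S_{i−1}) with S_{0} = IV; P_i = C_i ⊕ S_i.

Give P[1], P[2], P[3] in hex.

P[1]: S = E(K, 9) = 1; F ⊕ 1 = E.
P[2]: S = E(K, 1) = 3; 7 ⊕ 3 = 4.
P[3]: S = E(K, 3) = B; B ⊕ B = 0.

P[1] = E, P[2] = 4, P[3] = 0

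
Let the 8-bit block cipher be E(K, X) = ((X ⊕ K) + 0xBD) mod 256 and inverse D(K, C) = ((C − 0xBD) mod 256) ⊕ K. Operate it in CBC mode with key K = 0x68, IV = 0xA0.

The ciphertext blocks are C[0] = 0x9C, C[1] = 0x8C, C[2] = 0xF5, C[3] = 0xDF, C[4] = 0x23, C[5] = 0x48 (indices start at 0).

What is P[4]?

CBC decryption: P_i = D(K, C_i) ⊕ C_{i−1}, with C_{−1} = IV.
P[4]: D(K, 0x23) = 0x0E; 0x0E ⊕ 0xDF = 0xD1.

P[4] = 0xD1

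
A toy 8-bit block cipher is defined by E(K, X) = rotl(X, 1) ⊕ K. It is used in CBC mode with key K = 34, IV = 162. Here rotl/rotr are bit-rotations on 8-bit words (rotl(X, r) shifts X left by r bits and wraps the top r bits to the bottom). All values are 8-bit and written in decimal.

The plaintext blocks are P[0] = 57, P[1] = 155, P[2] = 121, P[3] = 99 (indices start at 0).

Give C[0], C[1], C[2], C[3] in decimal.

CBC encryption: C_i = E(K, P_i ⊕ C_{i−1}), with C_{−1} = IV.
C[0]: P[0] ⊕ 162 = 155; E(K, 155) = 21.
C[1]: P[1] ⊕ 21 = 142; E(K, 142) = 63.
C[2]: P[2] ⊕ 63 = 70; E(K, 70) = 174.
C[3]: P[3] ⊕ 174 = 205; E(K, 205) = 185.

C[0] = 21, C[1] = 63, C[2] = 174, C[3] = 185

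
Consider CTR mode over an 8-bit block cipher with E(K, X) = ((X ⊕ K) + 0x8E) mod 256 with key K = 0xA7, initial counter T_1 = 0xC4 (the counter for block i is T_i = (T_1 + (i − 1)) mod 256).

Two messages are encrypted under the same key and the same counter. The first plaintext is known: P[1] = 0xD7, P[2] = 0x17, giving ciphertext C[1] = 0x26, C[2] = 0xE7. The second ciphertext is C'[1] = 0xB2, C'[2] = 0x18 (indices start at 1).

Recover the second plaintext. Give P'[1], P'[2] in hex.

In CTR with a reused counter, both messages share the same keystream S_i, so C_i ⊕ C'_i = P_i ⊕ P'_i and thus P'_i = P_i ⊕ C_i ⊕ C'_i.
P'[1]: 0xD7 ⊕ 0x26 ⊕ 0xB2 = 0x43.
P'[2]: 0x17 ⊕ 0xE7 ⊕ 0x18 = 0xE8.

P'[1] = 0x43, P'[2] = 0xE8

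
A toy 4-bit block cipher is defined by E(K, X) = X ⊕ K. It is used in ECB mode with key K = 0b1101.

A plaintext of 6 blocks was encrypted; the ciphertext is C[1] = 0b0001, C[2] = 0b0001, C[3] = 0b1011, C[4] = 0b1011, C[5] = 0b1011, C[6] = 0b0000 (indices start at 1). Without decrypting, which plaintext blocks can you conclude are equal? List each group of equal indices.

ECB encrypts each block independently with the same key, so equal ciphertext blocks imply equal plaintext blocks.
C[1] = C[2] = 0b0001, so P[1] = P[2].
C[3] = C[4] = C[5] = 0b1011, so P[3] = P[4] = P[5].

P[1] = P[2]; P[3] = P[4] = P[5]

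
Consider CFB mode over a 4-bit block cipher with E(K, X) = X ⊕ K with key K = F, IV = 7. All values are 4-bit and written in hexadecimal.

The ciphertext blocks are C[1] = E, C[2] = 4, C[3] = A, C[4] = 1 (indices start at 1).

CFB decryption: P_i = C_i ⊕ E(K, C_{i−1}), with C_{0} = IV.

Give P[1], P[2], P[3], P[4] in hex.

P[1]: E(K, 7) = 8; E ⊕ 8 = 6.
P[2]: E(K, E) = 1; 4 ⊕ 1 = 5.
P[3]: E(K, 4) = B; A ⊕ B = 1.
P[4]: E(K, A) = 5; 1 ⊕ 5 = 4.

P[1] = 6, P[2] = 5, P[3] = 1, P[4] = 4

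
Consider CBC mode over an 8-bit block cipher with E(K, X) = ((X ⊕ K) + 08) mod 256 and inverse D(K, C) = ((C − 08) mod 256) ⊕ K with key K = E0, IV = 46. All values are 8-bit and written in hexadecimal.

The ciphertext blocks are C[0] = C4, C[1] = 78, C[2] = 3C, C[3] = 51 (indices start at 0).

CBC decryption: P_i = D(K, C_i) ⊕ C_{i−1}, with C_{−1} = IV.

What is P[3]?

P[3]: D(K, 51) = A9; A9 ⊕ 3C = 95.

P[3] = 95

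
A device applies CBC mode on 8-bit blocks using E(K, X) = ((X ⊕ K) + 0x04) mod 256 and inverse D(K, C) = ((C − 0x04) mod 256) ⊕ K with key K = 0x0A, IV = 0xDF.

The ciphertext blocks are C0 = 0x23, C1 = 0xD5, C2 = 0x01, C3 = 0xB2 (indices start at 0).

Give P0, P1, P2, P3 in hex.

P0 = 0xCA, P1 = 0xF8, P2 = 0x22, P3 = 0xA5

CBC decryption: P_i = D(K, C_i) ⊕ C_{i−1}, with C_{−1} = IV.
P0: D(K, 0x23) = 0x15; 0x15 ⊕ 0xDF = 0xCA.
P1: D(K, 0xD5) = 0xDB; 0xDB ⊕ 0x23 = 0xF8.
P2: D(K, 0x01) = 0xF7; 0xF7 ⊕ 0xD5 = 0x22.
P3: D(K, 0xB2) = 0xA4; 0xA4 ⊕ 0x01 = 0xA5.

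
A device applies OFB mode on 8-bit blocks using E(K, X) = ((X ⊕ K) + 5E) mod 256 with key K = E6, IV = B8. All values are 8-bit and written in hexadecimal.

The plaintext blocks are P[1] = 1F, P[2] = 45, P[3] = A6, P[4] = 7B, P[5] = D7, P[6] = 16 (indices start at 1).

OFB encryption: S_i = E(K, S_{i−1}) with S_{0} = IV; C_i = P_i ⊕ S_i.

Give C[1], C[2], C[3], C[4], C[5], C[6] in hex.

C[1]: S = E(K, B8) = BC; 1F ⊕ BC = A3.
C[2]: S = E(K, BC) = B8; 45 ⊕ B8 = FD.
C[3]: S = E(K, B8) = BC; A6 ⊕ BC = 1A.
C[4]: S = E(K, BC) = B8; 7B ⊕ B8 = C3.
C[5]: S = E(K, B8) = BC; D7 ⊕ BC = 6B.
C[6]: S = E(K, BC) = B8; 16 ⊕ B8 = AE.

C[1] = A3, C[2] = FD, C[3] = 1A, C[4] = C3, C[5] = 6B, C[6] = AE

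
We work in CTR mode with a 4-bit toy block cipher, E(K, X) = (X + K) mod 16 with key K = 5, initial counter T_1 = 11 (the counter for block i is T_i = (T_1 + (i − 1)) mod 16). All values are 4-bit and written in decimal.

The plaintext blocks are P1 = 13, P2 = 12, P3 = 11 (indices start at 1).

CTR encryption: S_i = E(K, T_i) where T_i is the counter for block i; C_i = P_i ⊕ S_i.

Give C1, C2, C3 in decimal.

C1 = 13, C2 = 13, C3 = 9

C1: T = 11, S = E(K, T) = 0; 13 ⊕ 0 = 13.
C2: T = 12, S = E(K, T) = 1; 12 ⊕ 1 = 13.
C3: T = 13, S = E(K, T) = 2; 11 ⊕ 2 = 9.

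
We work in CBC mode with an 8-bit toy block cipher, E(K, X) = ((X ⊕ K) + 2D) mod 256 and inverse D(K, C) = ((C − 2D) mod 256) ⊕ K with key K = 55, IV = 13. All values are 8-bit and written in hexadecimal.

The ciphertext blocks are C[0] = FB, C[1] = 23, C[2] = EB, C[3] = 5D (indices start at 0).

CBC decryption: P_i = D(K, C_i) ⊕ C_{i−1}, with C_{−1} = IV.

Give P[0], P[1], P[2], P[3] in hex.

P[0] = 88, P[1] = 58, P[2] = C8, P[3] = 8E

P[0]: D(K, FB) = 9B; 9B ⊕ 13 = 88.
P[1]: D(K, 23) = A3; A3 ⊕ FB = 58.
P[2]: D(K, EB) = EB; EB ⊕ 23 = C8.
P[3]: D(K, 5D) = 65; 65 ⊕ EB = 8E.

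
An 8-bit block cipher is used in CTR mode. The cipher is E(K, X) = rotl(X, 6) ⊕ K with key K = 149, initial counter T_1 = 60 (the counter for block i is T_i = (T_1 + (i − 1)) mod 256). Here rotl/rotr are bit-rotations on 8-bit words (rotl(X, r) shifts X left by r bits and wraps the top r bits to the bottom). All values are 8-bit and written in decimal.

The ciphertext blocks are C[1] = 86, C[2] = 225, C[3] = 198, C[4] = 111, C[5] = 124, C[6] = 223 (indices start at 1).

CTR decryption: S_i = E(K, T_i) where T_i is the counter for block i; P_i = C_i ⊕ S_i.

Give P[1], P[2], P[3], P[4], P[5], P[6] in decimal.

P[1]: T = 60, S = E(K, T) = 154; 86 ⊕ 154 = 204.
P[2]: T = 61, S = E(K, T) = 218; 225 ⊕ 218 = 59.
P[3]: T = 62, S = E(K, T) = 26; 198 ⊕ 26 = 220.
P[4]: T = 63, S = E(K, T) = 90; 111 ⊕ 90 = 53.
P[5]: T = 64, S = E(K, T) = 133; 124 ⊕ 133 = 249.
P[6]: T = 65, S = E(K, T) = 197; 223 ⊕ 197 = 26.

P[1] = 204, P[2] = 59, P[3] = 220, P[4] = 53, P[5] = 249, P[6] = 26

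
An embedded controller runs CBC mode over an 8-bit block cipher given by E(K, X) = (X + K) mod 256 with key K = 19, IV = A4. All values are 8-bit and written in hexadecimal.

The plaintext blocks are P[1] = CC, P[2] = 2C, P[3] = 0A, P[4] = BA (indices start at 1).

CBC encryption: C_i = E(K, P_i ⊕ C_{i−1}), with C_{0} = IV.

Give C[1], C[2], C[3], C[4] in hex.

C[1]: P[1] ⊕ A4 = 68; E(K, 68) = 81.
C[2]: P[2] ⊕ 81 = AD; E(K, AD) = C6.
C[3]: P[3] ⊕ C6 = CC; E(K, CC) = E5.
C[4]: P[4] ⊕ E5 = 5F; E(K, 5F) = 78.

C[1] = 81, C[2] = C6, C[3] = E5, C[4] = 78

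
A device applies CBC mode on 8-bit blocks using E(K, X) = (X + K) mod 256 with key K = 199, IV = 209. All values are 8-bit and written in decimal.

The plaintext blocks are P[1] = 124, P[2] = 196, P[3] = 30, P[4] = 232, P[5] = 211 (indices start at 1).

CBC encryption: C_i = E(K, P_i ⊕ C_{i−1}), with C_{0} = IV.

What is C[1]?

C[1] = 116

C[1]: P[1] ⊕ 209 = 173; E(K, 173) = 116.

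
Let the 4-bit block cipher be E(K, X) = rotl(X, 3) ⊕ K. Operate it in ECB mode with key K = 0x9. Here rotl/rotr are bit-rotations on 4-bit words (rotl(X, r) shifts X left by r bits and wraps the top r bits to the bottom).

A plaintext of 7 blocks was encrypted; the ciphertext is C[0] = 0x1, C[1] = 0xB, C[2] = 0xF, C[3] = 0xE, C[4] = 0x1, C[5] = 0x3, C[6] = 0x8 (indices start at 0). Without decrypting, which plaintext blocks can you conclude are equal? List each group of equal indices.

ECB encrypts each block independently with the same key, so equal ciphertext blocks imply equal plaintext blocks.
C[0] = C[4] = 0x1, so P[0] = P[4].

P[0] = P[4]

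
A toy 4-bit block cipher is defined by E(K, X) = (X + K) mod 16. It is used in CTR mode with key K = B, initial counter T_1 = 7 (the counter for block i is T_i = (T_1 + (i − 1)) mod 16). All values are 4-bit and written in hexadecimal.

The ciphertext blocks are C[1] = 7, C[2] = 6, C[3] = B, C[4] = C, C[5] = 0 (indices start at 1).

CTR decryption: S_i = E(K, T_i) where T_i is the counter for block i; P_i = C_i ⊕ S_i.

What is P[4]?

P[4]: T = A, S = E(K, T) = 5; C ⊕ 5 = 9.

P[4] = 9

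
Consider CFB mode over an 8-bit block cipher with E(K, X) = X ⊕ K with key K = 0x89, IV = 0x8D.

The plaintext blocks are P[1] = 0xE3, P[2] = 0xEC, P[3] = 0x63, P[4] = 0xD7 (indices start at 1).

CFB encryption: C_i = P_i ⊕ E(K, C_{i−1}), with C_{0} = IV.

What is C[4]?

C[1]: E(K, 0x8D) = 0x04; 0xE3 ⊕ 0x04 = 0xE7.
C[2]: E(K, 0xE7) = 0x6E; 0xEC ⊕ 0x6E = 0x82.
C[3]: E(K, 0x82) = 0x0B; 0x63 ⊕ 0x0B = 0x68.
C[4]: E(K, 0x68) = 0xE1; 0xD7 ⊕ 0xE1 = 0x36.

C[4] = 0x36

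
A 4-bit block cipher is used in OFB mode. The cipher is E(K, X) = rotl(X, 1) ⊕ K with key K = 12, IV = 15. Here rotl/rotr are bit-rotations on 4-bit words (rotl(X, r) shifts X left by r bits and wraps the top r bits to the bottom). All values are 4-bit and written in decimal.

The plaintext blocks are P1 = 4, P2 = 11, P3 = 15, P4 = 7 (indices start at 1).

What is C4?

C4 = 8

OFB encryption: S_i = E(K, S_{i−1}) with S_{0} = IV; C_i = P_i ⊕ S_i.
C1: S = E(K, 15) = 3; 4 ⊕ 3 = 7.
C2: S = E(K, 3) = 10; 11 ⊕ 10 = 1.
C3: S = E(K, 10) = 9; 15 ⊕ 9 = 6.
C4: S = E(K, 9) = 15; 7 ⊕ 15 = 8.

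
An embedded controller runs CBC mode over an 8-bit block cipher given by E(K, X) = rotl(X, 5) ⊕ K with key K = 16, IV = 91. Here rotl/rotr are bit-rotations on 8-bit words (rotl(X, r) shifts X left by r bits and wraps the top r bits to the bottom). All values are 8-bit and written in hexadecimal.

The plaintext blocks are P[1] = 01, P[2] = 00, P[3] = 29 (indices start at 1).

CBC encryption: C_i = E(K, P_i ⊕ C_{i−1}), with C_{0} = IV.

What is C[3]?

C[1]: P[1] ⊕ 91 = 90; E(K, 90) = 04.
C[2]: P[2] ⊕ 04 = 04; E(K, 04) = 96.
C[3]: P[3] ⊕ 96 = BF; E(K, BF) = E1.

C[3] = E1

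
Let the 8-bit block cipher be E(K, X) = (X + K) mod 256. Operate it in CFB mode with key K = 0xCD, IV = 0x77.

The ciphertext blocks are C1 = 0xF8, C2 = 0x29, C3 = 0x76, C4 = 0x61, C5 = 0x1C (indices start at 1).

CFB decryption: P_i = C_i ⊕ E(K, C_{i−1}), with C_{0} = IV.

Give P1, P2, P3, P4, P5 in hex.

P1 = 0xBC, P2 = 0xEC, P3 = 0x80, P4 = 0x22, P5 = 0x32

P1: E(K, 0x77) = 0x44; 0xF8 ⊕ 0x44 = 0xBC.
P2: E(K, 0xF8) = 0xC5; 0x29 ⊕ 0xC5 = 0xEC.
P3: E(K, 0x29) = 0xF6; 0x76 ⊕ 0xF6 = 0x80.
P4: E(K, 0x76) = 0x43; 0x61 ⊕ 0x43 = 0x22.
P5: E(K, 0x61) = 0x2E; 0x1C ⊕ 0x2E = 0x32.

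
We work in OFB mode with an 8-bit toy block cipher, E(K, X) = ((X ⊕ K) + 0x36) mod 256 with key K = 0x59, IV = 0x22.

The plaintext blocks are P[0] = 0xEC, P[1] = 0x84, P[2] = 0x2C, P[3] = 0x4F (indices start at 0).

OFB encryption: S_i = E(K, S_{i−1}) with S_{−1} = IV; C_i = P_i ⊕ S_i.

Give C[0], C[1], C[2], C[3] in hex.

C[0]: S = E(K, 0x22) = 0xB1; 0xEC ⊕ 0xB1 = 0x5D.
C[1]: S = E(K, 0xB1) = 0x1E; 0x84 ⊕ 0x1E = 0x9A.
C[2]: S = E(K, 0x1E) = 0x7D; 0x2C ⊕ 0x7D = 0x51.
C[3]: S = E(K, 0x7D) = 0x5A; 0x4F ⊕ 0x5A = 0x15.

C[0] = 0x5D, C[1] = 0x9A, C[2] = 0x51, C[3] = 0x15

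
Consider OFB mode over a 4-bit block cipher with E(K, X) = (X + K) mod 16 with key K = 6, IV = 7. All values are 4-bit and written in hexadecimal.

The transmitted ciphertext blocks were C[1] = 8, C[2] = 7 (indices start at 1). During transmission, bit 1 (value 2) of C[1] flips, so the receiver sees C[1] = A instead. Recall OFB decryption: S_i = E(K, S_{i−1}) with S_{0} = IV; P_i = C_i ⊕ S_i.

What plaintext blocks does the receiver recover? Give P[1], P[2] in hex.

P[1] = 7, P[2] = 4

Only C[1] changed, to A. In OFB, a change in C_i flips the same bit in P_i only; the keystream is unaffected. Decrypting the received ciphertext:
P[1]: S = E(K, 7) = D; A ⊕ D = 7.
P[2]: S = E(K, D) = 3; 7 ⊕ 3 = 4.
Blocks that differ from the original plaintext: P[1].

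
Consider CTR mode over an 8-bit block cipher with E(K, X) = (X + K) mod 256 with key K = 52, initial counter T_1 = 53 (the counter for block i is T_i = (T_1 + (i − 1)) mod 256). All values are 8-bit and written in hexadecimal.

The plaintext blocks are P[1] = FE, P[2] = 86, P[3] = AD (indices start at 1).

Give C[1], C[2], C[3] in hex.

C[1] = 5B, C[2] = 20, C[3] = 0A

CTR encryption: S_i = E(K, T_i) where T_i is the counter for block i; C_i = P_i ⊕ S_i.
C[1]: T = 53, S = E(K, T) = A5; FE ⊕ A5 = 5B.
C[2]: T = 54, S = E(K, T) = A6; 86 ⊕ A6 = 20.
C[3]: T = 55, S = E(K, T) = A7; AD ⊕ A7 = 0A.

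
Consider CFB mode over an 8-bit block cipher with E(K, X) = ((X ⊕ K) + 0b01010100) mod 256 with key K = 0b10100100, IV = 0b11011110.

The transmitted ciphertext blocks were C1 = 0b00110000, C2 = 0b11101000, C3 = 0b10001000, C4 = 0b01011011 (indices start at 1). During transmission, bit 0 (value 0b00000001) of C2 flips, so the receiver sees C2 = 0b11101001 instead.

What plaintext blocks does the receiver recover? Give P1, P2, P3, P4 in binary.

CFB decryption: P_i = C_i ⊕ E(K, C_{i−1}), with C_{0} = IV.
Only C2 changed, to 0b11101001. In CFB, a change in C_i flips the same bit in P_i and garbles P_{i+1}. Decrypting the received ciphertext:
P1: E(K, 0b11011110) = 0b11001110; 0b00110000 ⊕ 0b11001110 = 0b11111110.
P2: E(K, 0b00110000) = 0b11101000; 0b11101001 ⊕ 0b11101000 = 0b00000001.
P3: E(K, 0b11101001) = 0b10100001; 0b10001000 ⊕ 0b10100001 = 0b00101001.
P4: E(K, 0b10001000) = 0b10000000; 0b01011011 ⊕ 0b10000000 = 0b11011011.
Blocks that differ from the original plaintext: P2, P3.

P1 = 0b11111110, P2 = 0b00000001, P3 = 0b00101001, P4 = 0b11011011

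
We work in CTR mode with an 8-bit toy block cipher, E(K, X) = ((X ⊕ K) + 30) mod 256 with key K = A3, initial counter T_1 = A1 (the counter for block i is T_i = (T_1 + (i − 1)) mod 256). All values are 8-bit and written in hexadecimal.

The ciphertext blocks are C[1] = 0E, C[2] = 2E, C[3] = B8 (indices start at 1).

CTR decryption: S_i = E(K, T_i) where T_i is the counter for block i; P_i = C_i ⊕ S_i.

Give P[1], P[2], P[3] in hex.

P[1] = 3C, P[2] = 1F, P[3] = 88

P[1]: T = A1, S = E(K, T) = 32; 0E ⊕ 32 = 3C.
P[2]: T = A2, S = E(K, T) = 31; 2E ⊕ 31 = 1F.
P[3]: T = A3, S = E(K, T) = 30; B8 ⊕ 30 = 88.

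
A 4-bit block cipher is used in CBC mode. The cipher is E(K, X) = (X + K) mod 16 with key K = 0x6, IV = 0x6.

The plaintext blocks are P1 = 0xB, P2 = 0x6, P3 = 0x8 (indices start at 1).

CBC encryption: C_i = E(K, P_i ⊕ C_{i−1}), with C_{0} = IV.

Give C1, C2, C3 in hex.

C1: P1 ⊕ 0x6 = 0xD; E(K, 0xD) = 0x3.
C2: P2 ⊕ 0x3 = 0x5; E(K, 0x5) = 0xB.
C3: P3 ⊕ 0xB = 0x3; E(K, 0x3) = 0x9.

C1 = 0x3, C2 = 0xB, C3 = 0x9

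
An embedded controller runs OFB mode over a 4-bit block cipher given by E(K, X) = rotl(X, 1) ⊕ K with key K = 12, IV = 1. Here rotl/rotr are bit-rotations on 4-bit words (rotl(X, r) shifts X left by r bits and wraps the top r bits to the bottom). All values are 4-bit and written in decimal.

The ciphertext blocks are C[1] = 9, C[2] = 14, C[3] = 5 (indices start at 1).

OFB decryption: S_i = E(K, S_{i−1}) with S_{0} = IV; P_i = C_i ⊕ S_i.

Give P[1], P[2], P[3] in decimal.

P[1] = 7, P[2] = 15, P[3] = 11

P[1]: S = E(K, 1) = 14; 9 ⊕ 14 = 7.
P[2]: S = E(K, 14) = 1; 14 ⊕ 1 = 15.
P[3]: S = E(K, 1) = 14; 5 ⊕ 14 = 11.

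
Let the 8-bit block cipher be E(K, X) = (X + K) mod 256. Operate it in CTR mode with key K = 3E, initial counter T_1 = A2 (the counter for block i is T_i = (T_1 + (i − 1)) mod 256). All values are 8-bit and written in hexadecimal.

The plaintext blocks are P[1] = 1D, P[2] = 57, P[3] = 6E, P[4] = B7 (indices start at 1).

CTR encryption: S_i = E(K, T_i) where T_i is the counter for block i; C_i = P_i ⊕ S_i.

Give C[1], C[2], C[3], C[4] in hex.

C[1]: T = A2, S = E(K, T) = E0; 1D ⊕ E0 = FD.
C[2]: T = A3, S = E(K, T) = E1; 57 ⊕ E1 = B6.
C[3]: T = A4, S = E(K, T) = E2; 6E ⊕ E2 = 8C.
C[4]: T = A5, S = E(K, T) = E3; B7 ⊕ E3 = 54.

C[1] = FD, C[2] = B6, C[3] = 8C, C[4] = 54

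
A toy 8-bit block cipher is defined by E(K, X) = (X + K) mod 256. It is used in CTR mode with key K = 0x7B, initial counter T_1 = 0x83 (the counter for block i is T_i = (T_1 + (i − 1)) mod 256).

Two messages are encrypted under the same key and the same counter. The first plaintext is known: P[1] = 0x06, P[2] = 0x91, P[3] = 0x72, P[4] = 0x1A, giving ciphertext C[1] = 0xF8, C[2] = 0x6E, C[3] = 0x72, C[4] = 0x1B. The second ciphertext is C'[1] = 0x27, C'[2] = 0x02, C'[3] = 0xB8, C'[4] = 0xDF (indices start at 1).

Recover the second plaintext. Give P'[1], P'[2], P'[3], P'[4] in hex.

P'[1] = 0xD9, P'[2] = 0xFD, P'[3] = 0xB8, P'[4] = 0xDE

In CTR with a reused counter, both messages share the same keystream S_i, so C_i ⊕ C'_i = P_i ⊕ P'_i and thus P'_i = P_i ⊕ C_i ⊕ C'_i.
P'[1]: 0x06 ⊕ 0xF8 ⊕ 0x27 = 0xD9.
P'[2]: 0x91 ⊕ 0x6E ⊕ 0x02 = 0xFD.
P'[3]: 0x72 ⊕ 0x72 ⊕ 0xB8 = 0xB8.
P'[4]: 0x1A ⊕ 0x1B ⊕ 0xDF = 0xDE.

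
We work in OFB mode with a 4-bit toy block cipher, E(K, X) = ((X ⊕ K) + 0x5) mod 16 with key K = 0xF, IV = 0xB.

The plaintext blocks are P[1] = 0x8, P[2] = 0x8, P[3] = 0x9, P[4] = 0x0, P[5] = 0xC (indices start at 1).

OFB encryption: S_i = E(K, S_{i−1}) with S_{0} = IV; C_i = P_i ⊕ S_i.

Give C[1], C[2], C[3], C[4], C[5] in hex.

C[1] = 0x1, C[2] = 0x3, C[3] = 0x0, C[4] = 0xB, C[5] = 0x5

C[1]: S = E(K, 0xB) = 0x9; 0x8 ⊕ 0x9 = 0x1.
C[2]: S = E(K, 0x9) = 0xB; 0x8 ⊕ 0xB = 0x3.
C[3]: S = E(K, 0xB) = 0x9; 0x9 ⊕ 0x9 = 0x0.
C[4]: S = E(K, 0x9) = 0xB; 0x0 ⊕ 0xB = 0xB.
C[5]: S = E(K, 0xB) = 0x9; 0xC ⊕ 0x9 = 0x5.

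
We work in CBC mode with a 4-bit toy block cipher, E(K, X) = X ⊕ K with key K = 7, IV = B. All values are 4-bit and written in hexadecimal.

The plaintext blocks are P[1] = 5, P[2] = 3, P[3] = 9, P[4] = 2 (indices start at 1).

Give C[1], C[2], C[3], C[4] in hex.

CBC encryption: C_i = E(K, P_i ⊕ C_{i−1}), with C_{0} = IV.
C[1]: P[1] ⊕ B = E; E(K, E) = 9.
C[2]: P[2] ⊕ 9 = A; E(K, A) = D.
C[3]: P[3] ⊕ D = 4; E(K, 4) = 3.
C[4]: P[4] ⊕ 3 = 1; E(K, 1) = 6.

C[1] = 9, C[2] = D, C[3] = 3, C[4] = 6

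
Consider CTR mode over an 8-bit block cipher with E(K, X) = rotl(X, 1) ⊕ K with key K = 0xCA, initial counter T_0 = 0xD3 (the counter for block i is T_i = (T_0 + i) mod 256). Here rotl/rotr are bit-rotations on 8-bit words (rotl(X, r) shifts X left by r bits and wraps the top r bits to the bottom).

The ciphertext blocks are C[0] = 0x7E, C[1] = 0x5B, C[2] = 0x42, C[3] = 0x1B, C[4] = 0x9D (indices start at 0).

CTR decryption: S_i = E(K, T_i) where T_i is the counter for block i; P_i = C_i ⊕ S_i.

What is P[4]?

P[4]: T = 0xD7, S = E(K, T) = 0x65; 0x9D ⊕ 0x65 = 0xF8.

P[4] = 0xF8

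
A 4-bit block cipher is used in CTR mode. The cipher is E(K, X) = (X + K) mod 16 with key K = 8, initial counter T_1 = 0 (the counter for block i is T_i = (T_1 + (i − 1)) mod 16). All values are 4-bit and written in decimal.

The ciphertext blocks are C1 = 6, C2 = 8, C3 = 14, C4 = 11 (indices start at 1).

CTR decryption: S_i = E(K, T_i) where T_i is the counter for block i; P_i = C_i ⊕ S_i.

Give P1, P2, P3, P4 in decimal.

P1 = 14, P2 = 1, P3 = 4, P4 = 0

P1: T = 0, S = E(K, T) = 8; 6 ⊕ 8 = 14.
P2: T = 1, S = E(K, T) = 9; 8 ⊕ 9 = 1.
P3: T = 2, S = E(K, T) = 10; 14 ⊕ 10 = 4.
P4: T = 3, S = E(K, T) = 11; 11 ⊕ 11 = 0.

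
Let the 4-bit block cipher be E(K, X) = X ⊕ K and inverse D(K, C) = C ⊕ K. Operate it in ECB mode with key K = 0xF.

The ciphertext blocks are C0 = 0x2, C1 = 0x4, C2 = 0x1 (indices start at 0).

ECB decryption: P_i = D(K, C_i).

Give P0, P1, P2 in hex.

P0: D(K, 0x2) = 0xD.
P1: D(K, 0x4) = 0xB.
P2: D(K, 0x1) = 0xE.

P0 = 0xD, P1 = 0xB, P2 = 0xE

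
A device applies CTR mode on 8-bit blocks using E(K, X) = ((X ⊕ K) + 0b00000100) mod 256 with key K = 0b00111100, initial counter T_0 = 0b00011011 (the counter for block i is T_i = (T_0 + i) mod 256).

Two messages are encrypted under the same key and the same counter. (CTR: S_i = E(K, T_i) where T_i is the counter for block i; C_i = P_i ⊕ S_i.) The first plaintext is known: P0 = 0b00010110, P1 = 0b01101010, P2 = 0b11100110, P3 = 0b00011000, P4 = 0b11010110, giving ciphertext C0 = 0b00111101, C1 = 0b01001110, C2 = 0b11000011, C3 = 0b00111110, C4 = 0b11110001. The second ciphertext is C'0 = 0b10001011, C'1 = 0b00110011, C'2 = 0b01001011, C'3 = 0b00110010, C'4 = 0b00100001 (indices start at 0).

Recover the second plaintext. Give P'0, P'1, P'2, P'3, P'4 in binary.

P'0 = 0b10100000, P'1 = 0b00010111, P'2 = 0b01101110, P'3 = 0b00010100, P'4 = 0b00000110

In CTR with a reused counter, both messages share the same keystream S_i, so C_i ⊕ C'_i = P_i ⊕ P'_i and thus P'_i = P_i ⊕ C_i ⊕ C'_i.
P'0: 0b00010110 ⊕ 0b00111101 ⊕ 0b10001011 = 0b10100000.
P'1: 0b01101010 ⊕ 0b01001110 ⊕ 0b00110011 = 0b00010111.
P'2: 0b11100110 ⊕ 0b11000011 ⊕ 0b01001011 = 0b01101110.
P'3: 0b00011000 ⊕ 0b00111110 ⊕ 0b00110010 = 0b00010100.
P'4: 0b11010110 ⊕ 0b11110001 ⊕ 0b00100001 = 0b00000110.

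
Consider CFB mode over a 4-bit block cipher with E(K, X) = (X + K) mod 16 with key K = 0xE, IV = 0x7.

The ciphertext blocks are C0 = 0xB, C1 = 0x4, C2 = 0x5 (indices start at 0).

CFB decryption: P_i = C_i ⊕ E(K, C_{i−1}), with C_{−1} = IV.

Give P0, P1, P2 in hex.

P0 = 0xE, P1 = 0xD, P2 = 0x7

P0: E(K, 0x7) = 0x5; 0xB ⊕ 0x5 = 0xE.
P1: E(K, 0xB) = 0x9; 0x4 ⊕ 0x9 = 0xD.
P2: E(K, 0x4) = 0x2; 0x5 ⊕ 0x2 = 0x7.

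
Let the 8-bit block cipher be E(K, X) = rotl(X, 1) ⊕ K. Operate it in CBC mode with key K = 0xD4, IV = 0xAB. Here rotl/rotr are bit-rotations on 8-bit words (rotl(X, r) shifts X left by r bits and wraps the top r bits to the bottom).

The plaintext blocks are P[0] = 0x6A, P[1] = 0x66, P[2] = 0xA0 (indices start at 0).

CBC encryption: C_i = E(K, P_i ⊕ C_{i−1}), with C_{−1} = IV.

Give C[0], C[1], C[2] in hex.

C[0] = 0x57, C[1] = 0xB6, C[2] = 0xF8

C[0]: P[0] ⊕ 0xAB = 0xC1; E(K, 0xC1) = 0x57.
C[1]: P[1] ⊕ 0x57 = 0x31; E(K, 0x31) = 0xB6.
C[2]: P[2] ⊕ 0xB6 = 0x16; E(K, 0x16) = 0xF8.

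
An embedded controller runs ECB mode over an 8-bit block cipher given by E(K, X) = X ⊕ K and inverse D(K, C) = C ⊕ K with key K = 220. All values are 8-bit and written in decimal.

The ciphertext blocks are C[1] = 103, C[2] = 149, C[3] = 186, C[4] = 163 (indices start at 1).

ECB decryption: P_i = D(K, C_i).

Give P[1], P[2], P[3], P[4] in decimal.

P[1]: D(K, 103) = 187.
P[2]: D(K, 149) = 73.
P[3]: D(K, 186) = 102.
P[4]: D(K, 163) = 127.

P[1] = 187, P[2] = 73, P[3] = 102, P[4] = 127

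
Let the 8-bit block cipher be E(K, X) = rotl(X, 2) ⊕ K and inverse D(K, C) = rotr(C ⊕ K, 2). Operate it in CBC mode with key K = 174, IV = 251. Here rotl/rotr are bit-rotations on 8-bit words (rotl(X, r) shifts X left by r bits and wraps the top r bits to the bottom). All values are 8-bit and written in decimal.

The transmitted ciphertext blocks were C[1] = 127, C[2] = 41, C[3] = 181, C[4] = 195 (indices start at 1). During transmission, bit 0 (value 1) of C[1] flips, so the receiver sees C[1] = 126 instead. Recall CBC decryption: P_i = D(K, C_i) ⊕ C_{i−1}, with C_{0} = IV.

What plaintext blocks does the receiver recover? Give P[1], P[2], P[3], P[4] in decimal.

Only C[1] changed, to 126. In CBC, a change in C_i garbles P_i and flips the same bit in P_{i+1}. Decrypting the received ciphertext:
P[1]: D(K, 126) = 52; 52 ⊕ 251 = 207.
P[2]: D(K, 41) = 225; 225 ⊕ 126 = 159.
P[3]: D(K, 181) = 198; 198 ⊕ 41 = 239.
P[4]: D(K, 195) = 91; 91 ⊕ 181 = 238.
Blocks that differ from the original plaintext: P[1], P[2].

P[1] = 207, P[2] = 159, P[3] = 239, P[4] = 238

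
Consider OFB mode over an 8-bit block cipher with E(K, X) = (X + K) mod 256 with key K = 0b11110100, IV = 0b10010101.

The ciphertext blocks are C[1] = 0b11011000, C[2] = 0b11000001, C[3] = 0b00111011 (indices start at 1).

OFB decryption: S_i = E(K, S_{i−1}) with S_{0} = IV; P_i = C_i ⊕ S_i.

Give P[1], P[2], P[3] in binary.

P[1] = 0b01010001, P[2] = 0b10111100, P[3] = 0b01001010

P[1]: S = E(K, 0b10010101) = 0b10001001; 0b11011000 ⊕ 0b10001001 = 0b01010001.
P[2]: S = E(K, 0b10001001) = 0b01111101; 0b11000001 ⊕ 0b01111101 = 0b10111100.
P[3]: S = E(K, 0b01111101) = 0b01110001; 0b00111011 ⊕ 0b01110001 = 0b01001010.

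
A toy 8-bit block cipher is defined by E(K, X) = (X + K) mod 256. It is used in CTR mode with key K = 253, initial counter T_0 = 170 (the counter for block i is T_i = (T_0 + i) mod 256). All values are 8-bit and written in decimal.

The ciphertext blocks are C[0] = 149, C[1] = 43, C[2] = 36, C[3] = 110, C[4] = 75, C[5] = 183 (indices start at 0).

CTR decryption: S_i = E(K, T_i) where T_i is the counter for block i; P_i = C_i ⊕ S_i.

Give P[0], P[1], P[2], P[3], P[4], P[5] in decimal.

P[0] = 50, P[1] = 131, P[2] = 141, P[3] = 196, P[4] = 224, P[5] = 27

P[0]: T = 170, S = E(K, T) = 167; 149 ⊕ 167 = 50.
P[1]: T = 171, S = E(K, T) = 168; 43 ⊕ 168 = 131.
P[2]: T = 172, S = E(K, T) = 169; 36 ⊕ 169 = 141.
P[3]: T = 173, S = E(K, T) = 170; 110 ⊕ 170 = 196.
P[4]: T = 174, S = E(K, T) = 171; 75 ⊕ 171 = 224.
P[5]: T = 175, S = E(K, T) = 172; 183 ⊕ 172 = 27.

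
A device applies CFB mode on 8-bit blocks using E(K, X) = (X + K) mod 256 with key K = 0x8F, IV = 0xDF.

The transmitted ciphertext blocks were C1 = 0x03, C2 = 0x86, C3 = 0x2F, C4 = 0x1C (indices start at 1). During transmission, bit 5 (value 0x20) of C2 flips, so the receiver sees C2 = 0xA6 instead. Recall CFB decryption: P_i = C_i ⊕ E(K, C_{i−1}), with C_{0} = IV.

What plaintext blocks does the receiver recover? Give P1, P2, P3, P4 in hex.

P1 = 0x6D, P2 = 0x34, P3 = 0x1A, P4 = 0xA2

Only C2 changed, to 0xA6. In CFB, a change in C_i flips the same bit in P_i and garbles P_{i+1}. Decrypting the received ciphertext:
P1: E(K, 0xDF) = 0x6E; 0x03 ⊕ 0x6E = 0x6D.
P2: E(K, 0x03) = 0x92; 0xA6 ⊕ 0x92 = 0x34.
P3: E(K, 0xA6) = 0x35; 0x2F ⊕ 0x35 = 0x1A.
P4: E(K, 0x2F) = 0xBE; 0x1C ⊕ 0xBE = 0xA2.
Blocks that differ from the original plaintext: P2, P3.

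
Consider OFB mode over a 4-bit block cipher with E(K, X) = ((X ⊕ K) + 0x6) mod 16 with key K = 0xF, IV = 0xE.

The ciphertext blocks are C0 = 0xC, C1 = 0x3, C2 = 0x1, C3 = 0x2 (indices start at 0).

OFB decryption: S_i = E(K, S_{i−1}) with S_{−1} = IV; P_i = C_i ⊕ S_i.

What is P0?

P0 = 0xB

P0: S = E(K, 0xE) = 0x7; 0xC ⊕ 0x7 = 0xB.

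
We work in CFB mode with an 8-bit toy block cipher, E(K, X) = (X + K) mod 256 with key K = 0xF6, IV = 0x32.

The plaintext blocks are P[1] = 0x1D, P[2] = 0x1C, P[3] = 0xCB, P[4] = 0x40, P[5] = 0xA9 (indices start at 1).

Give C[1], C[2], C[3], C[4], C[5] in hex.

C[1] = 0x35, C[2] = 0x37, C[3] = 0xE6, C[4] = 0x9C, C[5] = 0x3B

CFB encryption: C_i = P_i ⊕ E(K, C_{i−1}), with C_{0} = IV.
C[1]: E(K, 0x32) = 0x28; 0x1D ⊕ 0x28 = 0x35.
C[2]: E(K, 0x35) = 0x2B; 0x1C ⊕ 0x2B = 0x37.
C[3]: E(K, 0x37) = 0x2D; 0xCB ⊕ 0x2D = 0xE6.
C[4]: E(K, 0xE6) = 0xDC; 0x40 ⊕ 0xDC = 0x9C.
C[5]: E(K, 0x9C) = 0x92; 0xA9 ⊕ 0x92 = 0x3B.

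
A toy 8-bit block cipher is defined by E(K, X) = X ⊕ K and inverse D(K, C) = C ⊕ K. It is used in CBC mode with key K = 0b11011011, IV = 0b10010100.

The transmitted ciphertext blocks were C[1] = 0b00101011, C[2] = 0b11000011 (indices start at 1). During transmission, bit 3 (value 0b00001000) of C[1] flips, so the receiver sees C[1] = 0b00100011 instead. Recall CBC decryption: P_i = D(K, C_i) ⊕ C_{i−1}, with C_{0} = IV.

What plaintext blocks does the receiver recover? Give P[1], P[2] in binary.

Only C[1] changed, to 0b00100011. In CBC, a change in C_i garbles P_i and flips the same bit in P_{i+1}. Decrypting the received ciphertext:
P[1]: D(K, 0b00100011) = 0b11111000; 0b11111000 ⊕ 0b10010100 = 0b01101100.
P[2]: D(K, 0b11000011) = 0b00011000; 0b00011000 ⊕ 0b00100011 = 0b00111011.
Blocks that differ from the original plaintext: P[1], P[2].

P[1] = 0b01101100, P[2] = 0b00111011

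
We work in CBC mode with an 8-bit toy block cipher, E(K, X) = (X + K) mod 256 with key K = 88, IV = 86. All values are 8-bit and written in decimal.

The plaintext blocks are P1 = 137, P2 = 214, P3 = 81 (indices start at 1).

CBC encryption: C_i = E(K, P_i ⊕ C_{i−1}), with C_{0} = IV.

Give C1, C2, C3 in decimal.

C1: P1 ⊕ 86 = 223; E(K, 223) = 55.
C2: P2 ⊕ 55 = 225; E(K, 225) = 57.
C3: P3 ⊕ 57 = 104; E(K, 104) = 192.

C1 = 55, C2 = 57, C3 = 192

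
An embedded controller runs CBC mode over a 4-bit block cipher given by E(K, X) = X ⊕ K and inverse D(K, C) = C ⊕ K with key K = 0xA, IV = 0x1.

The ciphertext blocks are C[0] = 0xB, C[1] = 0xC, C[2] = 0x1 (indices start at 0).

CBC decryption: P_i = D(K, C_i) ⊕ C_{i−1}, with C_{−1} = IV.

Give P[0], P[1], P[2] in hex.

P[0] = 0x0, P[1] = 0xD, P[2] = 0x7

P[0]: D(K, 0xB) = 0x1; 0x1 ⊕ 0x1 = 0x0.
P[1]: D(K, 0xC) = 0x6; 0x6 ⊕ 0xB = 0xD.
P[2]: D(K, 0x1) = 0xB; 0xB ⊕ 0xC = 0x7.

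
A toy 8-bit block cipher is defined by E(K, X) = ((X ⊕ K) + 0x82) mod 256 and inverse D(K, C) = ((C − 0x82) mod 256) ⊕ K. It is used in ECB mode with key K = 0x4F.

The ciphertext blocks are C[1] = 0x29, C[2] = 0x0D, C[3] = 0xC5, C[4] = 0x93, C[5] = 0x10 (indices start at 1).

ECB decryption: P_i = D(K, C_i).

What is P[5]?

P[5]: D(K, 0x10) = 0xC1.

P[5] = 0xC1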